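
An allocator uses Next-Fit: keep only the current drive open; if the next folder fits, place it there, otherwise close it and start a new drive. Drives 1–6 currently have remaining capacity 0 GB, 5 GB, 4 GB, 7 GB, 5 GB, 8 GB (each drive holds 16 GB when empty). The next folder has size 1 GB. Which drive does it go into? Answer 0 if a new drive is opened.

6

Next-Fit only looks at drive 6, which has 8 GB free.
1 GB fits there.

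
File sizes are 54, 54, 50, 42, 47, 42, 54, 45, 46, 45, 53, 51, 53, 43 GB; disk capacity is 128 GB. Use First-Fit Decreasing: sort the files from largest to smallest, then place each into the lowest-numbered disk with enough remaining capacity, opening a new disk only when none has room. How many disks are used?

7

Sorted descending: 54, 54, 54, 53, 53, 51, 50, 47, 46, 45, 45, 43, 42, 42.
54 GB → disk 1 (remaining 74 GB)
54 GB → disk 1 (remaining 20 GB)
54 GB → disk 2 (remaining 74 GB)
53 GB → disk 2 (remaining 21 GB)
53 GB → disk 3 (remaining 75 GB)
51 GB → disk 3 (remaining 24 GB)
50 GB → disk 4 (remaining 78 GB)
47 GB → disk 4 (remaining 31 GB)
46 GB → disk 5 (remaining 82 GB)
45 GB → disk 5 (remaining 37 GB)
45 GB → disk 6 (remaining 83 GB)
43 GB → disk 6 (remaining 40 GB)
42 GB → disk 7 (remaining 86 GB)
42 GB → disk 7 (remaining 44 GB)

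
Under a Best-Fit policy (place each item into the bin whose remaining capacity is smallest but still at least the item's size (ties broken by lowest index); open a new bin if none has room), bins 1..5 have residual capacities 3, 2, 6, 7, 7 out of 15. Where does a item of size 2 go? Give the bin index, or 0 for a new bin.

2

Bins with room: bin 1 (3), bin 2 (2), bin 3 (6), bin 4 (7), bin 5 (7).
Tightest fit is bin 2 with 2 free.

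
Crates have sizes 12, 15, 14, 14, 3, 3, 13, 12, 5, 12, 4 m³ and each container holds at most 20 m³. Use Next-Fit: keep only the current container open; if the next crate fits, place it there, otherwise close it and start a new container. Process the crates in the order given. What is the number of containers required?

12 m³ → container 1 (remaining 8 m³)
15 m³ → container 2 (remaining 5 m³)
14 m³ → container 3 (remaining 6 m³)
14 m³ → container 4 (remaining 6 m³)
3 m³ → container 4 (remaining 3 m³)
3 m³ → container 4 (remaining 0 m³)
13 m³ → container 5 (remaining 7 m³)
12 m³ → container 6 (remaining 8 m³)
5 m³ → container 6 (remaining 3 m³)
12 m³ → container 7 (remaining 8 m³)
4 m³ → container 7 (remaining 4 m³)
Final containers: [12] [15] [14] [14,3,3] [13] [12,5] [12,4].

7 containers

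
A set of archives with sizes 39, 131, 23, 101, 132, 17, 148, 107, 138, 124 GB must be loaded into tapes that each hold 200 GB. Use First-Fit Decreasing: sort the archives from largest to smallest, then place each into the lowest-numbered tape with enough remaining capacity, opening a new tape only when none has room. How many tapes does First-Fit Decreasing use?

Sorted descending: 148, 138, 132, 131, 124, 107, 101, 39, 23, 17.
Put 148 GB in tape 1; 52 GB remain.
Put 138 GB in tape 2; 62 GB remain.
Put 132 GB in tape 3; 68 GB remain.
Put 131 GB in tape 4; 69 GB remain.
Put 124 GB in tape 5; 76 GB remain.
Put 107 GB in tape 6; 93 GB remain.
Put 101 GB in tape 7; 99 GB remain.
Put 39 GB in tape 1; 13 GB remain.
Put 23 GB in tape 2; 39 GB remain.
Put 17 GB in tape 2; 22 GB remain.

7 tapes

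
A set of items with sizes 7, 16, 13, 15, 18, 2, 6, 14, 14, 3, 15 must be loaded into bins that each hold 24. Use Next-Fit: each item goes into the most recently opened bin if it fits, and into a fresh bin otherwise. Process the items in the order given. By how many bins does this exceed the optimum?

Next-Fit: [7,16] [13] [15] [18,2] [6,14] [14,3] [15] → 7 bins.
7 items exceed 12 (half the capacity), and no two of those can share a bin, so at least 7 bins are needed.
So 7 is already optimal.

0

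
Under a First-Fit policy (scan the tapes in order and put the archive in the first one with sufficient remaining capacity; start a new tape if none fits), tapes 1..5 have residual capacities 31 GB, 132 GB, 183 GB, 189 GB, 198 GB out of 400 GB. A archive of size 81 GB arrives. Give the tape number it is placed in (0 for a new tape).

2

Tapes with room: tape 2 (132 GB), tape 3 (183 GB), tape 4 (189 GB), tape 5 (198 GB).
The first with room is tape 2.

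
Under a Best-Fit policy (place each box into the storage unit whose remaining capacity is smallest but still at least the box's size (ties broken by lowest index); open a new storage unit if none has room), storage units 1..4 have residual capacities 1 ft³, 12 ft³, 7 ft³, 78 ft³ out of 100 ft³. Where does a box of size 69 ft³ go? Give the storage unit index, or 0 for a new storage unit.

Storage units with room: storage unit 4 (78 ft³).
Tightest fit is storage unit 4 with 78 ft³ free.

4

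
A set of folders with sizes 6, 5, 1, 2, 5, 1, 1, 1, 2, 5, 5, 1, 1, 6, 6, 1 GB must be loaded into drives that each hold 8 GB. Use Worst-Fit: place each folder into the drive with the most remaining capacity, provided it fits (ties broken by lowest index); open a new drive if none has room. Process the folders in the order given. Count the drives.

6 GB → drive 1 (remaining 2 GB)
5 GB → drive 2 (remaining 3 GB)
1 GB → drive 2 (remaining 2 GB)
2 GB → drive 1 (remaining 0 GB)
5 GB → drive 3 (remaining 3 GB)
1 GB → drive 3 (remaining 2 GB)
1 GB → drive 2 (remaining 1 GB)
1 GB → drive 3 (remaining 1 GB)
2 GB → drive 4 (remaining 6 GB)
5 GB → drive 4 (remaining 1 GB)
5 GB → drive 5 (remaining 3 GB)
1 GB → drive 5 (remaining 2 GB)
1 GB → drive 5 (remaining 1 GB)
6 GB → drive 6 (remaining 2 GB)
6 GB → drive 7 (remaining 2 GB)
1 GB → drive 6 (remaining 1 GB)

7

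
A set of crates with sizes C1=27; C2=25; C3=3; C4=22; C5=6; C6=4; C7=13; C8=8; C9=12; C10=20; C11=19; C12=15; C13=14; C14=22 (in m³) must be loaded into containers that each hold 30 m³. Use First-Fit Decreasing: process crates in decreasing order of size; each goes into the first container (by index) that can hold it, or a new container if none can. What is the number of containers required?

8

Sorted descending: 27, 25, 22, 22, 20, 19, 15, 14, 13, 12, 8, 6, 4, 3.
Put 27 m³ in container 1; 3 m³ remain.
Put 25 m³ in container 2; 5 m³ remain.
Put 22 m³ in container 3; 8 m³ remain.
Put 22 m³ in container 4; 8 m³ remain.
Put 20 m³ in container 5; 10 m³ remain.
Put 19 m³ in container 6; 11 m³ remain.
Put 15 m³ in container 7; 15 m³ remain.
Put 14 m³ in container 7; 1 m³ remain.
Put 13 m³ in container 8; 17 m³ remain.
Put 12 m³ in container 8; 5 m³ remain.
Put 8 m³ in container 3; 0 m³ remain.
Put 6 m³ in container 4; 2 m³ remain.
Put 4 m³ in container 2; 1 m³ remain.
Put 3 m³ in container 1; 0 m³ remain.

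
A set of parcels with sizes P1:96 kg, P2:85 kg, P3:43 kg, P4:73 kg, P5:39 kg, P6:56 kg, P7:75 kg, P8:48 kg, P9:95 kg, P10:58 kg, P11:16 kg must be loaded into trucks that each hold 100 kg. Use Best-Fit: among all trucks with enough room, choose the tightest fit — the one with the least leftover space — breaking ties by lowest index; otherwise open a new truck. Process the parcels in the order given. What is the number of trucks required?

9 trucks

P1 (96 kg) → truck 1 (remaining 4 kg)
P2 (85 kg) → truck 2 (remaining 15 kg)
P3 (43 kg) → truck 3 (remaining 57 kg)
P4 (73 kg) → truck 4 (remaining 27 kg)
P5 (39 kg) → truck 3 (remaining 18 kg)
P6 (56 kg) → truck 5 (remaining 44 kg)
P7 (75 kg) → truck 6 (remaining 25 kg)
P8 (48 kg) → truck 7 (remaining 52 kg)
P9 (95 kg) → truck 8 (remaining 5 kg)
P10 (58 kg) → truck 9 (remaining 42 kg)
P11 (16 kg) → truck 3 (remaining 2 kg)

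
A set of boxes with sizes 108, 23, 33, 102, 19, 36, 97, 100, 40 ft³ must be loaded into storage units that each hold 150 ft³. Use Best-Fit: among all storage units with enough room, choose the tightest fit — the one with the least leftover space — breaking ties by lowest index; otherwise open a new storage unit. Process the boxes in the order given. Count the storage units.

4 storage units

Put 108 ft³ in storage unit 1; 42 ft³ remain.
Put 23 ft³ in storage unit 1; 19 ft³ remain.
Put 33 ft³ in storage unit 2; 117 ft³ remain.
Put 102 ft³ in storage unit 2; 15 ft³ remain.
Put 19 ft³ in storage unit 1; 0 ft³ remain.
Put 36 ft³ in storage unit 3; 114 ft³ remain.
Put 97 ft³ in storage unit 3; 17 ft³ remain.
Put 100 ft³ in storage unit 4; 50 ft³ remain.
Put 40 ft³ in storage unit 4; 10 ft³ remain.
Final storage units: [108,23,19] [33,102] [36,97] [100,40].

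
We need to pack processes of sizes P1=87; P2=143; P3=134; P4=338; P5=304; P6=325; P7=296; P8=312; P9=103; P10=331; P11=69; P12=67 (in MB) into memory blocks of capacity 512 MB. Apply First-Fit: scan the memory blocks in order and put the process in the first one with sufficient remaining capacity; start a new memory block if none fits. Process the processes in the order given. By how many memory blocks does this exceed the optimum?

1

First-Fit: [87,143,134,103] [338,69,67] [304] [325] [296] [312] [331] → 7 memory blocks.
6 processes exceed 256 MB (half the capacity), and no two of those can share a memory block, so at least 6 memory blocks are needed.
An optimal packing achieves that bound: [338,143] [331,134] [325,103,69] [312,87,67] [304] [296] → 6 memory blocks.
Excess: 7 − 6 = 1.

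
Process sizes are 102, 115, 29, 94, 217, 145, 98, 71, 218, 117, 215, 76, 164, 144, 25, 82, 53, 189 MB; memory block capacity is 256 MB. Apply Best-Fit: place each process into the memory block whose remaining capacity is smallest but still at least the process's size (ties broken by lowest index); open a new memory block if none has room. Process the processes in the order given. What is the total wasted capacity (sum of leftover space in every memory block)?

102 MB → memory block 1 (remaining 154 MB)
115 MB → memory block 1 (remaining 39 MB)
29 MB → memory block 1 (remaining 10 MB)
94 MB → memory block 2 (remaining 162 MB)
217 MB → memory block 3 (remaining 39 MB)
145 MB → memory block 2 (remaining 17 MB)
98 MB → memory block 4 (remaining 158 MB)
71 MB → memory block 4 (remaining 87 MB)
218 MB → memory block 5 (remaining 38 MB)
117 MB → memory block 6 (remaining 139 MB)
215 MB → memory block 7 (remaining 41 MB)
76 MB → memory block 4 (remaining 11 MB)
164 MB → memory block 8 (remaining 92 MB)
144 MB → memory block 9 (remaining 112 MB)
25 MB → memory block 5 (remaining 13 MB)
82 MB → memory block 8 (remaining 10 MB)
53 MB → memory block 9 (remaining 59 MB)
189 MB → memory block 10 (remaining 67 MB)
10 memory blocks × 256 MB = 2560 MB; used 2154 MB; unused 406 MB.

406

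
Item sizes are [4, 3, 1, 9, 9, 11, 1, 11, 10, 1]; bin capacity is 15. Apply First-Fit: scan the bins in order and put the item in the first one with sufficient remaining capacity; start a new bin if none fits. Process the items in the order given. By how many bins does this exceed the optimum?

First-Fit: [4,3,1,1,1] [9] [9] [11] [11] [10] → 6 bins.
5 items exceed 7.5 (half the capacity), and no two of those can share a bin, so at least 5 bins are needed.
An optimal packing achieves that bound: [11,4] [11,3,1] [10,1,1] [9] [9] → 5 bins.
Excess: 6 − 5 = 1.

1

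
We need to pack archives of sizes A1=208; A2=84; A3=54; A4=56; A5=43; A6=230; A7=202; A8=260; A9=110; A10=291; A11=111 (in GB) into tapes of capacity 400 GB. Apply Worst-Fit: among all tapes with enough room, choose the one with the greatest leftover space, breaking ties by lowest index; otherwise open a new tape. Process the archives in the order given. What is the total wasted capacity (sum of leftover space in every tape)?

351

tape 1: place A1 (208 GB), 192 GB left
tape 1: place A2 (84 GB), 108 GB left
tape 1: place A3 (54 GB), 54 GB left
tape 2: place A4 (56 GB), 344 GB left
tape 2: place A5 (43 GB), 301 GB left
tape 2: place A6 (230 GB), 71 GB left
tape 3: place A7 (202 GB), 198 GB left
tape 4: place A8 (260 GB), 140 GB left
tape 3: place A9 (110 GB), 88 GB left
tape 5: place A10 (291 GB), 109 GB left
tape 4: place A11 (111 GB), 29 GB left
5 tapes × 400 GB = 2000 GB; used 1649 GB; unused 351 GB.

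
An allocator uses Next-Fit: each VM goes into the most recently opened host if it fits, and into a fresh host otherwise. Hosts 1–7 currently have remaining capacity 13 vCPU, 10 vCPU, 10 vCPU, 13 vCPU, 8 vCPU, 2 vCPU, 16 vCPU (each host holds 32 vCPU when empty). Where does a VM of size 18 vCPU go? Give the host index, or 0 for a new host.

Next-Fit only looks at host 7, which has 16 vCPU free.
18 vCPU does not fit, so a new host is opened.

0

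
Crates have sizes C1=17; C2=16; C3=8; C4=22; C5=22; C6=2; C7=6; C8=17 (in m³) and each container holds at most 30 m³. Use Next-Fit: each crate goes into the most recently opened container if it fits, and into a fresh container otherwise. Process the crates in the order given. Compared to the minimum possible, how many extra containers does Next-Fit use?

0

Next-Fit: [17] [16,8] [22] [22,2,6] [17] → 5 containers.
5 crates exceed 15 m³ (half the capacity), and no two of those can share a container, so at least 5 containers are needed.
So 5 is already optimal.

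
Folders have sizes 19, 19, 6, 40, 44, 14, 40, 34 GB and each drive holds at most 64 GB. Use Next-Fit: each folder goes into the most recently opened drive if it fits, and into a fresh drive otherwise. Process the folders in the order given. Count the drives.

5

19 GB → drive 1 (remaining 45 GB)
19 GB → drive 1 (remaining 26 GB)
6 GB → drive 1 (remaining 20 GB)
40 GB → drive 2 (remaining 24 GB)
44 GB → drive 3 (remaining 20 GB)
14 GB → drive 3 (remaining 6 GB)
40 GB → drive 4 (remaining 24 GB)
34 GB → drive 5 (remaining 30 GB)
Final drives: [19,19,6] [40] [44,14] [40] [34].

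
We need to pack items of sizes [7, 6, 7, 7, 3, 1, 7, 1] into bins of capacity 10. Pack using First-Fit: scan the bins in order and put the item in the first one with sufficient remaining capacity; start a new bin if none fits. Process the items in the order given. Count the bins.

5

bin 1: place 7, 3 left
bin 2: place 6, 4 left
bin 3: place 7, 3 left
bin 4: place 7, 3 left
bin 1: place 3, 0 left
bin 2: place 1, 3 left
bin 5: place 7, 3 left
bin 2: place 1, 2 left
Final bins: [7,3] [6,1,1] [7] [7] [7].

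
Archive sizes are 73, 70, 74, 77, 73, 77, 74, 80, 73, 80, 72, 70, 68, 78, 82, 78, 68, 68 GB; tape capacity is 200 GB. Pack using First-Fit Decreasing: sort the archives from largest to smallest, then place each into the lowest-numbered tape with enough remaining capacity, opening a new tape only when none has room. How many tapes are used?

9 tapes

Sorted descending: 82, 80, 80, 78, 78, 77, 77, 74, 74, 73, 73, 73, 72, 70, 70, 68, 68, 68.
82 GB → tape 1 (remaining 118 GB)
80 GB → tape 1 (remaining 38 GB)
80 GB → tape 2 (remaining 120 GB)
78 GB → tape 2 (remaining 42 GB)
78 GB → tape 3 (remaining 122 GB)
77 GB → tape 3 (remaining 45 GB)
77 GB → tape 4 (remaining 123 GB)
74 GB → tape 4 (remaining 49 GB)
74 GB → tape 5 (remaining 126 GB)
73 GB → tape 5 (remaining 53 GB)
73 GB → tape 6 (remaining 127 GB)
73 GB → tape 6 (remaining 54 GB)
72 GB → tape 7 (remaining 128 GB)
70 GB → tape 7 (remaining 58 GB)
70 GB → tape 8 (remaining 130 GB)
68 GB → tape 8 (remaining 62 GB)
68 GB → tape 9 (remaining 132 GB)
68 GB → tape 9 (remaining 64 GB)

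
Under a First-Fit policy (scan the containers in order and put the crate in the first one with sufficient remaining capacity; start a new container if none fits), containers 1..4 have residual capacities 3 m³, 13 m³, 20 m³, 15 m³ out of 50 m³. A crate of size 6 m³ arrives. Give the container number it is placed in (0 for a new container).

2

Containers with room: container 2 (13 m³), container 3 (20 m³), container 4 (15 m³).
The first with room is container 2.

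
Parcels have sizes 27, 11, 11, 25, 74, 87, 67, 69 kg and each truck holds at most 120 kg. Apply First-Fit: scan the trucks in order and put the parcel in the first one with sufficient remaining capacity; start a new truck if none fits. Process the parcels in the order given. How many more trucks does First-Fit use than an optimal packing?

1

First-Fit: [27,11,11,25] [74] [87] [67] [69] → 5 trucks.
Total size 371 kg; any packing needs at least ⌈371/120⌉ = 4 trucks.
An optimal packing achieves that bound: [87,27] [74,25,11] [69,11] [67] → 4 trucks.
Excess: 5 − 4 = 1.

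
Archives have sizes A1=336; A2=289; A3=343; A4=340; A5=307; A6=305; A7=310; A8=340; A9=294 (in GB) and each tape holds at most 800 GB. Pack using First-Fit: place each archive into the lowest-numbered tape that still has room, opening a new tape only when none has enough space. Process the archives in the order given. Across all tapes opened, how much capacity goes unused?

1136

tape 1: place A1 (336 GB), 464 GB left
tape 1: place A2 (289 GB), 175 GB left
tape 2: place A3 (343 GB), 457 GB left
tape 2: place A4 (340 GB), 117 GB left
tape 3: place A5 (307 GB), 493 GB left
tape 3: place A6 (305 GB), 188 GB left
tape 4: place A7 (310 GB), 490 GB left
tape 4: place A8 (340 GB), 150 GB left
tape 5: place A9 (294 GB), 506 GB left
5 tapes × 800 GB = 4000 GB; used 2864 GB; unused 1136 GB.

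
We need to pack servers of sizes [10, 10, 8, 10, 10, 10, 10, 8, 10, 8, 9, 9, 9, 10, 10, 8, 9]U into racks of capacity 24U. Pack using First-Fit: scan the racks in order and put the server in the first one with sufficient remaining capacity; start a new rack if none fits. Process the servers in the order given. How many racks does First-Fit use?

9

Put 10U in rack 1; 14U remain.
Put 10U in rack 1; 4U remain.
Put 8U in rack 2; 16U remain.
Put 10U in rack 2; 6U remain.
Put 10U in rack 3; 14U remain.
Put 10U in rack 3; 4U remain.
Put 10U in rack 4; 14U remain.
Put 8U in rack 4; 6U remain.
Put 10U in rack 5; 14U remain.
Put 8U in rack 5; 6U remain.
Put 9U in rack 6; 15U remain.
Put 9U in rack 6; 6U remain.
Put 9U in rack 7; 15U remain.
Put 10U in rack 7; 5U remain.
Put 10U in rack 8; 14U remain.
Put 8U in rack 8; 6U remain.
Put 9U in rack 9; 15U remain.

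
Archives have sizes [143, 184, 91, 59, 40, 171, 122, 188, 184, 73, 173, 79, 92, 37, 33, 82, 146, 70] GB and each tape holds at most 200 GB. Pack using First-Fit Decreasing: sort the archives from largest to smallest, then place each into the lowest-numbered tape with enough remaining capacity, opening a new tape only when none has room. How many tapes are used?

11

Sorted descending: 188, 184, 184, 173, 171, 146, 143, 122, 92, 91, 82, 79, 73, 70, 59, 40, 37, 33.
Put 188 GB in tape 1; 12 GB remain.
Put 184 GB in tape 2; 16 GB remain.
Put 184 GB in tape 3; 16 GB remain.
Put 173 GB in tape 4; 27 GB remain.
Put 171 GB in tape 5; 29 GB remain.
Put 146 GB in tape 6; 54 GB remain.
Put 143 GB in tape 7; 57 GB remain.
Put 122 GB in tape 8; 78 GB remain.
Put 92 GB in tape 9; 108 GB remain.
Put 91 GB in tape 9; 17 GB remain.
Put 82 GB in tape 10; 118 GB remain.
Put 79 GB in tape 10; 39 GB remain.
Put 73 GB in tape 8; 5 GB remain.
Put 70 GB in tape 11; 130 GB remain.
Put 59 GB in tape 11; 71 GB remain.
Put 40 GB in tape 6; 14 GB remain.
Put 37 GB in tape 7; 20 GB remain.
Put 33 GB in tape 10; 6 GB remain.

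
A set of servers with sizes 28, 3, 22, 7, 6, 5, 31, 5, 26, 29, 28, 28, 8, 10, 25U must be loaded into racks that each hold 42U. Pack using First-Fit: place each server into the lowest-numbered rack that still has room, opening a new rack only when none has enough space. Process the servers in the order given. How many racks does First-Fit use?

8

28U → rack 1 (remaining 14U)
3U → rack 1 (remaining 11U)
22U → rack 2 (remaining 20U)
7U → rack 1 (remaining 4U)
6U → rack 2 (remaining 14U)
5U → rack 2 (remaining 9U)
31U → rack 3 (remaining 11U)
5U → rack 2 (remaining 4U)
26U → rack 4 (remaining 16U)
29U → rack 5 (remaining 13U)
28U → rack 6 (remaining 14U)
28U → rack 7 (remaining 14U)
8U → rack 3 (remaining 3U)
10U → rack 4 (remaining 6U)
25U → rack 8 (remaining 17U)
Final racks: [28,3,7] [22,6,5,5] [31,8] [26,10] [29] [28] [28] [25].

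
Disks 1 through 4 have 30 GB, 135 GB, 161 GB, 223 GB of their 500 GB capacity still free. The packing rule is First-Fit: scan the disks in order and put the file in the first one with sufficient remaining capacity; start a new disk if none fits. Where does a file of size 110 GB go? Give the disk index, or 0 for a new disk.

Disks with room: disk 2 (135 GB), disk 3 (161 GB), disk 4 (223 GB).
The first with room is disk 2.

2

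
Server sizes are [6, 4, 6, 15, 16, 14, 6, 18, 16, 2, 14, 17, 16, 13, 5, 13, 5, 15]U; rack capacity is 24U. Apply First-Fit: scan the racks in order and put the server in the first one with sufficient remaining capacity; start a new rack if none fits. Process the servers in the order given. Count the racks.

12

Put 6U in rack 1; 18U remain.
Put 4U in rack 1; 14U remain.
Put 6U in rack 1; 8U remain.
Put 15U in rack 2; 9U remain.
Put 16U in rack 3; 8U remain.
Put 14U in rack 4; 10U remain.
Put 6U in rack 1; 2U remain.
Put 18U in rack 5; 6U remain.
Put 16U in rack 6; 8U remain.
Put 2U in rack 1; 0U remain.
Put 14U in rack 7; 10U remain.
Put 17U in rack 8; 7U remain.
Put 16U in rack 9; 8U remain.
Put 13U in rack 10; 11U remain.
Put 5U in rack 2; 4U remain.
Put 13U in rack 11; 11U remain.
Put 5U in rack 3; 3U remain.
Put 15U in rack 12; 9U remain.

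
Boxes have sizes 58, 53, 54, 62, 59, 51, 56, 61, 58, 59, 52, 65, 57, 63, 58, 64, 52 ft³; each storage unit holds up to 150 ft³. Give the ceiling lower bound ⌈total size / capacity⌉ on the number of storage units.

7 storage units

Total size = 58 + 53 + 54 + 62 + 59 + 51 + 56 + 61 + 58 + 59 + 52 + 65 + 57 + 63 + 58 + 64 + 52 = 982 ft³.
⌈982 / 150⌉ = 7.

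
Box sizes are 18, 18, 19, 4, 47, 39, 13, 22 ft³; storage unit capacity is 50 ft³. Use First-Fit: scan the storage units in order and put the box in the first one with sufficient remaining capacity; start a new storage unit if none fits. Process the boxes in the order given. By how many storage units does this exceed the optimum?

First-Fit: [18,18,4] [19,13] [47] [39] [22] → 5 storage units.
Total size 180 ft³; any packing needs at least ⌈180/50⌉ = 4 storage units.
An optimal packing achieves that bound: [47] [39,4] [22,19] [18,18,13] → 4 storage units.
Excess: 5 − 4 = 1.

1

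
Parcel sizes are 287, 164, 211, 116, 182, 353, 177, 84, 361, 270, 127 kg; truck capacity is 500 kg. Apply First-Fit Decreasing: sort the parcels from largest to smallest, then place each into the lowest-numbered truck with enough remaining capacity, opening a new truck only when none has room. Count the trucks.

5 trucks

Sorted descending: 361, 353, 287, 270, 211, 182, 177, 164, 127, 116, 84.
Put 361 kg in truck 1; 139 kg remain.
Put 353 kg in truck 2; 147 kg remain.
Put 287 kg in truck 3; 213 kg remain.
Put 270 kg in truck 4; 230 kg remain.
Put 211 kg in truck 3; 2 kg remain.
Put 182 kg in truck 4; 48 kg remain.
Put 177 kg in truck 5; 323 kg remain.
Put 164 kg in truck 5; 159 kg remain.
Put 127 kg in truck 1; 12 kg remain.
Put 116 kg in truck 2; 31 kg remain.
Put 84 kg in truck 5; 75 kg remain.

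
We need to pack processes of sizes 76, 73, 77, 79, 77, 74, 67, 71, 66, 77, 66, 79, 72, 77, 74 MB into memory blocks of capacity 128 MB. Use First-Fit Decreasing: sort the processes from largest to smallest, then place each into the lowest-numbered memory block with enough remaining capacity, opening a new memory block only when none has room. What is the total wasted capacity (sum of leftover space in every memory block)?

Sorted descending: 79, 79, 77, 77, 77, 77, 76, 74, 74, 73, 72, 71, 67, 66, 66.
79 MB → memory block 1 (remaining 49 MB)
79 MB → memory block 2 (remaining 49 MB)
77 MB → memory block 3 (remaining 51 MB)
77 MB → memory block 4 (remaining 51 MB)
77 MB → memory block 5 (remaining 51 MB)
77 MB → memory block 6 (remaining 51 MB)
76 MB → memory block 7 (remaining 52 MB)
74 MB → memory block 8 (remaining 54 MB)
74 MB → memory block 9 (remaining 54 MB)
73 MB → memory block 10 (remaining 55 MB)
72 MB → memory block 11 (remaining 56 MB)
71 MB → memory block 12 (remaining 57 MB)
67 MB → memory block 13 (remaining 61 MB)
66 MB → memory block 14 (remaining 62 MB)
66 MB → memory block 15 (remaining 62 MB)
15 memory blocks × 128 MB = 1920 MB; used 1105 MB; unused 815 MB.

815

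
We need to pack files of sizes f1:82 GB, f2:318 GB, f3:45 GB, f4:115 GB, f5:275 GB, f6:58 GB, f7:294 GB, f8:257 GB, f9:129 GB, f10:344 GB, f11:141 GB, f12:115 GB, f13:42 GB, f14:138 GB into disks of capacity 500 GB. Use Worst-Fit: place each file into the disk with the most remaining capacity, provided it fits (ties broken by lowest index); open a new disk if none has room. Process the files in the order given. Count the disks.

Put f1 (82 GB) in disk 1; 418 GB remain.
Put f2 (318 GB) in disk 1; 100 GB remain.
Put f3 (45 GB) in disk 1; 55 GB remain.
Put f4 (115 GB) in disk 2; 385 GB remain.
Put f5 (275 GB) in disk 2; 110 GB remain.
Put f6 (58 GB) in disk 2; 52 GB remain.
Put f7 (294 GB) in disk 3; 206 GB remain.
Put f8 (257 GB) in disk 4; 243 GB remain.
Put f9 (129 GB) in disk 4; 114 GB remain.
Put f10 (344 GB) in disk 5; 156 GB remain.
Put f11 (141 GB) in disk 3; 65 GB remain.
Put f12 (115 GB) in disk 5; 41 GB remain.
Put f13 (42 GB) in disk 4; 72 GB remain.
Put f14 (138 GB) in disk 6; 362 GB remain.
Final disks: [82,318,45] [115,275,58] [294,141] [257,129,42] [344,115] [138].

6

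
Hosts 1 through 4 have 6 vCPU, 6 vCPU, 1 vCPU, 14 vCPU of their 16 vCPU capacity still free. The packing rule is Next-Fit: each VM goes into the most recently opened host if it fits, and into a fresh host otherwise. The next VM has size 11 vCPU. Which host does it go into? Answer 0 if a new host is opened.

4

Next-Fit only looks at host 4, which has 14 vCPU free.
11 vCPU fits there.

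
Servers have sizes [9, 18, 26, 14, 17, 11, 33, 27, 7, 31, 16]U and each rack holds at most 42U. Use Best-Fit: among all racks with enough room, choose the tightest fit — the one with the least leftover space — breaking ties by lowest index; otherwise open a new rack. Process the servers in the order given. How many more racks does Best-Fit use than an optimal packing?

Best-Fit: [9,18,14] [26,11] [17,16] [33,7] [27] [31] → 6 racks.
Total size 209U; any packing needs at least ⌈209/42⌉ = 5 racks.
An optimal packing achieves that bound: [33,9] [31,11] [27,14] [26,16] [18,17,7] → 5 racks.
Excess: 6 − 5 = 1.

1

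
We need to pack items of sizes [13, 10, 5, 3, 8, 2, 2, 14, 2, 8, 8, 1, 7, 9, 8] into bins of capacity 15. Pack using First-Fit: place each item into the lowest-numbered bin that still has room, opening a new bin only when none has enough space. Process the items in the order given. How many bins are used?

8 bins

13 → bin 1 (remaining 2)
10 → bin 2 (remaining 5)
5 → bin 2 (remaining 0)
3 → bin 3 (remaining 12)
8 → bin 3 (remaining 4)
2 → bin 1 (remaining 0)
2 → bin 3 (remaining 2)
14 → bin 4 (remaining 1)
2 → bin 3 (remaining 0)
8 → bin 5 (remaining 7)
8 → bin 6 (remaining 7)
1 → bin 4 (remaining 0)
7 → bin 5 (remaining 0)
9 → bin 7 (remaining 6)
8 → bin 8 (remaining 7)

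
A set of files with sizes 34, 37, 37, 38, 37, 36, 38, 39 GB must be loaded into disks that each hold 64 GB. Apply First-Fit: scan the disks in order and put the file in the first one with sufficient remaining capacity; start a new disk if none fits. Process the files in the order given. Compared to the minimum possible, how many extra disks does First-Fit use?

0

First-Fit: [34] [37] [37] [38] [37] [36] [38] [39] → 8 disks.
8 files exceed 32 GB (half the capacity), and no two of those can share a disk, so at least 8 disks are needed.
So 8 is already optimal.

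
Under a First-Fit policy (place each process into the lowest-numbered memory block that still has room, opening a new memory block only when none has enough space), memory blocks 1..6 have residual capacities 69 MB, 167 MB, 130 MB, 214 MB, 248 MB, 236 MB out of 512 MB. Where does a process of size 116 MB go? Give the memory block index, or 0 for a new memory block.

Memory blocks with room: memory block 2 (167 MB), memory block 3 (130 MB), memory block 4 (214 MB), memory block 5 (248 MB), memory block 6 (236 MB).
The first with room is memory block 2.

2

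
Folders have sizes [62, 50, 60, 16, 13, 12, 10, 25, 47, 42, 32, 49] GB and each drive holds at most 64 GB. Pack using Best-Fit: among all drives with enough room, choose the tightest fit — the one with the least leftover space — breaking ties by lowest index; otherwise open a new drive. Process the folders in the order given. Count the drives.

drive 1: place 62 GB, 2 GB left
drive 2: place 50 GB, 14 GB left
drive 3: place 60 GB, 4 GB left
drive 4: place 16 GB, 48 GB left
drive 2: place 13 GB, 1 GB left
drive 4: place 12 GB, 36 GB left
drive 4: place 10 GB, 26 GB left
drive 4: place 25 GB, 1 GB left
drive 5: place 47 GB, 17 GB left
drive 6: place 42 GB, 22 GB left
drive 7: place 32 GB, 32 GB left
drive 8: place 49 GB, 15 GB left
Final drives: [62] [50,13] [60] [16,12,10,25] [47] [42] [32] [49].

8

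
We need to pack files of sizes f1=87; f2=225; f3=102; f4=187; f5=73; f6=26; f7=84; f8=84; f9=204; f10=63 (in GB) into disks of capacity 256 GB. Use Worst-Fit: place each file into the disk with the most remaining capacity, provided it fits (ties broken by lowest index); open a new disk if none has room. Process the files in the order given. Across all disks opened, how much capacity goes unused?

Put f1 (87 GB) in disk 1; 169 GB remain.
Put f2 (225 GB) in disk 2; 31 GB remain.
Put f3 (102 GB) in disk 1; 67 GB remain.
Put f4 (187 GB) in disk 3; 69 GB remain.
Put f5 (73 GB) in disk 4; 183 GB remain.
Put f6 (26 GB) in disk 4; 157 GB remain.
Put f7 (84 GB) in disk 4; 73 GB remain.
Put f8 (84 GB) in disk 5; 172 GB remain.
Put f9 (204 GB) in disk 6; 52 GB remain.
Put f10 (63 GB) in disk 5; 109 GB remain.
6 disks × 256 GB = 1536 GB; used 1135 GB; unused 401 GB.

401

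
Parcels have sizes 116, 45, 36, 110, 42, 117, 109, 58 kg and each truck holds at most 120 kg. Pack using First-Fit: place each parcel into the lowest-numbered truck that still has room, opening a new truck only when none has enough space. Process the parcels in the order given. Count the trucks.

116 kg → truck 1 (remaining 4 kg)
45 kg → truck 2 (remaining 75 kg)
36 kg → truck 2 (remaining 39 kg)
110 kg → truck 3 (remaining 10 kg)
42 kg → truck 4 (remaining 78 kg)
117 kg → truck 5 (remaining 3 kg)
109 kg → truck 6 (remaining 11 kg)
58 kg → truck 4 (remaining 20 kg)
Final trucks: [116] [45,36] [110] [42,58] [117] [109].

6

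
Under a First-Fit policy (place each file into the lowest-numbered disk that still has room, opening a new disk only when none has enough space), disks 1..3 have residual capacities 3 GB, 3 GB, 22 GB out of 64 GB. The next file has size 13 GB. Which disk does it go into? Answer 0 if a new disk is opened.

Disks with room: disk 3 (22 GB).
The first with room is disk 3.

3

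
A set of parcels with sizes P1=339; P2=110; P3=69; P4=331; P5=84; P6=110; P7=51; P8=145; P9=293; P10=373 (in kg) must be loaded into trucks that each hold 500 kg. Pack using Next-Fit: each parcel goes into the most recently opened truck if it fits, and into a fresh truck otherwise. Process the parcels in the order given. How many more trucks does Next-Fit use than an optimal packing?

1

Next-Fit: [339,110] [69,331,84] [110,51,145] [293] [373] → 5 trucks.
Total size 1905 kg; any packing needs at least ⌈1905/500⌉ = 4 trucks.
An optimal packing achieves that bound: [373,110] [339,145] [331,110,51] [293,84,69] → 4 trucks.
Excess: 5 − 4 = 1.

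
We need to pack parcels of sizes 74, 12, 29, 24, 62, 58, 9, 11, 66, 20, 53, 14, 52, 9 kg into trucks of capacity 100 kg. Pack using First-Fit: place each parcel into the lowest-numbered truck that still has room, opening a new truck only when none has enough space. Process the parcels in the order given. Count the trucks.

7 trucks

Put 74 kg in truck 1; 26 kg remain.
Put 12 kg in truck 1; 14 kg remain.
Put 29 kg in truck 2; 71 kg remain.
Put 24 kg in truck 2; 47 kg remain.
Put 62 kg in truck 3; 38 kg remain.
Put 58 kg in truck 4; 42 kg remain.
Put 9 kg in truck 1; 5 kg remain.
Put 11 kg in truck 2; 36 kg remain.
Put 66 kg in truck 5; 34 kg remain.
Put 20 kg in truck 2; 16 kg remain.
Put 53 kg in truck 6; 47 kg remain.
Put 14 kg in truck 2; 2 kg remain.
Put 52 kg in truck 7; 48 kg remain.
Put 9 kg in truck 3; 29 kg remain.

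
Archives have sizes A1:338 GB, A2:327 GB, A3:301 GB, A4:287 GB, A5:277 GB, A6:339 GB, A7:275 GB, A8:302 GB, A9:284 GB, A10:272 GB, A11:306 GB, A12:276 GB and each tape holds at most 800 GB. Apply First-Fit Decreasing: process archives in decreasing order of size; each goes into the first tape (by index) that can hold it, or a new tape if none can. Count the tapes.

6 tapes

Sorted descending: 339, 338, 327, 306, 302, 301, 287, 284, 277, 276, 275, 272.
tape 1: place 339 GB, 461 GB left
tape 1: place 338 GB, 123 GB left
tape 2: place 327 GB, 473 GB left
tape 2: place 306 GB, 167 GB left
tape 3: place 302 GB, 498 GB left
tape 3: place 301 GB, 197 GB left
tape 4: place 287 GB, 513 GB left
tape 4: place 284 GB, 229 GB left
tape 5: place 277 GB, 523 GB left
tape 5: place 276 GB, 247 GB left
tape 6: place 275 GB, 525 GB left
tape 6: place 272 GB, 253 GB left
Final tapes: [339,338] [327,306] [302,301] [287,284] [277,276] [275,272].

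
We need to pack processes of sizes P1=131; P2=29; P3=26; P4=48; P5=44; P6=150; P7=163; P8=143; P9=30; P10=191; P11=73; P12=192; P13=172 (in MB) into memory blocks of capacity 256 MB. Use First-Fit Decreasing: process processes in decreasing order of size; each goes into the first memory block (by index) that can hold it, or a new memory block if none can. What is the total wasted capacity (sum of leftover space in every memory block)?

Sorted descending: 192, 191, 172, 163, 150, 143, 131, 73, 48, 44, 30, 29, 26.
memory block 1: place 192 MB, 64 MB left
memory block 2: place 191 MB, 65 MB left
memory block 3: place 172 MB, 84 MB left
memory block 4: place 163 MB, 93 MB left
memory block 5: place 150 MB, 106 MB left
memory block 6: place 143 MB, 113 MB left
memory block 7: place 131 MB, 125 MB left
memory block 3: place 73 MB, 11 MB left
memory block 1: place 48 MB, 16 MB left
memory block 2: place 44 MB, 21 MB left
memory block 4: place 30 MB, 63 MB left
memory block 4: place 29 MB, 34 MB left
memory block 4: place 26 MB, 8 MB left
7 memory blocks × 256 MB = 1792 MB; used 1392 MB; unused 400 MB.

400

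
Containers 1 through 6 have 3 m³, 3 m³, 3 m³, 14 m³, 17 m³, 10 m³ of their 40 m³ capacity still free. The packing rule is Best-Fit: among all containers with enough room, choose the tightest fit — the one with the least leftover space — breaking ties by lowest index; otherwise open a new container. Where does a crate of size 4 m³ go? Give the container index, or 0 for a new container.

Containers with room: container 4 (14 m³), container 5 (17 m³), container 6 (10 m³).
Tightest fit is container 6 with 10 m³ free.

6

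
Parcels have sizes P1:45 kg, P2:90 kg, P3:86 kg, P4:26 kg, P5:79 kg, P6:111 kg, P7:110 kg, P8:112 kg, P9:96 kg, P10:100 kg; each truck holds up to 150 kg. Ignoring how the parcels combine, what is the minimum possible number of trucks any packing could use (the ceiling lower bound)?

Total size = 45 + 90 + 86 + 26 + 79 + 111 + 110 + 112 + 96 + 100 = 855 kg.
⌈855 / 150⌉ = 6.

6 trucks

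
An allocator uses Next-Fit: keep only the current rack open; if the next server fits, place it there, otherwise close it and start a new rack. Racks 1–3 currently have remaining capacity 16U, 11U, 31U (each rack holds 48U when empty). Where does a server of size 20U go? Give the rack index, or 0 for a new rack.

3

Next-Fit only looks at rack 3, which has 31U free.
20U fits there.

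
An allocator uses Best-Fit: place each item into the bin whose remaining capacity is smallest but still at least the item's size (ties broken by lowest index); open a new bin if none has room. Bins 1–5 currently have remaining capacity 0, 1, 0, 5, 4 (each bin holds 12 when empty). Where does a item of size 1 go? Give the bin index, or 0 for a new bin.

2

Bins with room: bin 2 (1), bin 4 (5), bin 5 (4).
Tightest fit is bin 2 with 1 free.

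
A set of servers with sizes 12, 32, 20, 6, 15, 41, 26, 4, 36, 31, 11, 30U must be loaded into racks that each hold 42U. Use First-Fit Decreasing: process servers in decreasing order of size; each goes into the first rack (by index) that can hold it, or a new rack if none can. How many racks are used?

7 racks

Sorted descending: 41, 36, 32, 31, 30, 26, 20, 15, 12, 11, 6, 4.
41U → rack 1 (remaining 1U)
36U → rack 2 (remaining 6U)
32U → rack 3 (remaining 10U)
31U → rack 4 (remaining 11U)
30U → rack 5 (remaining 12U)
26U → rack 6 (remaining 16U)
20U → rack 7 (remaining 22U)
15U → rack 6 (remaining 1U)
12U → rack 5 (remaining 0U)
11U → rack 4 (remaining 0U)
6U → rack 2 (remaining 0U)
4U → rack 3 (remaining 6U)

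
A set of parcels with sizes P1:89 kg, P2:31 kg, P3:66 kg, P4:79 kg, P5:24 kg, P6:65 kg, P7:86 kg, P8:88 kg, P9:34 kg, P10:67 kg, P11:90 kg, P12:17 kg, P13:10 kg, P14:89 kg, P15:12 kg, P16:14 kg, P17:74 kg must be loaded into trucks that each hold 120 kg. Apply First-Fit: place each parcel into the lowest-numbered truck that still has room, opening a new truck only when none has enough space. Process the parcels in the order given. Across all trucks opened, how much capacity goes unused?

truck 1: place P1 (89 kg), 31 kg left
truck 1: place P2 (31 kg), 0 kg left
truck 2: place P3 (66 kg), 54 kg left
truck 3: place P4 (79 kg), 41 kg left
truck 2: place P5 (24 kg), 30 kg left
truck 4: place P6 (65 kg), 55 kg left
truck 5: place P7 (86 kg), 34 kg left
truck 6: place P8 (88 kg), 32 kg left
truck 3: place P9 (34 kg), 7 kg left
truck 7: place P10 (67 kg), 53 kg left
truck 8: place P11 (90 kg), 30 kg left
truck 2: place P12 (17 kg), 13 kg left
truck 2: place P13 (10 kg), 3 kg left
truck 9: place P14 (89 kg), 31 kg left
truck 4: place P15 (12 kg), 43 kg left
truck 4: place P16 (14 kg), 29 kg left
truck 10: place P17 (74 kg), 46 kg left
10 trucks × 120 kg = 1200 kg; used 935 kg; unused 265 kg.

265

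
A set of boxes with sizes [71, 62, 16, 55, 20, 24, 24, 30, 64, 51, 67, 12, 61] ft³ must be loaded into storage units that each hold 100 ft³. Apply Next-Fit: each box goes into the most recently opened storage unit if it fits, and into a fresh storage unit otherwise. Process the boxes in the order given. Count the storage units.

Put 71 ft³ in storage unit 1; 29 ft³ remain.
Put 62 ft³ in storage unit 2; 38 ft³ remain.
Put 16 ft³ in storage unit 2; 22 ft³ remain.
Put 55 ft³ in storage unit 3; 45 ft³ remain.
Put 20 ft³ in storage unit 3; 25 ft³ remain.
Put 24 ft³ in storage unit 3; 1 ft³ remain.
Put 24 ft³ in storage unit 4; 76 ft³ remain.
Put 30 ft³ in storage unit 4; 46 ft³ remain.
Put 64 ft³ in storage unit 5; 36 ft³ remain.
Put 51 ft³ in storage unit 6; 49 ft³ remain.
Put 67 ft³ in storage unit 7; 33 ft³ remain.
Put 12 ft³ in storage unit 7; 21 ft³ remain.
Put 61 ft³ in storage unit 8; 39 ft³ remain.

8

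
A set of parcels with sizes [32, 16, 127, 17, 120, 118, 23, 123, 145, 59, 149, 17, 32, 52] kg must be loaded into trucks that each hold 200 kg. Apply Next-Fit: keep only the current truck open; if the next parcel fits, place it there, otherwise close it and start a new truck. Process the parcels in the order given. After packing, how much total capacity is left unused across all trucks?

Put 32 kg in truck 1; 168 kg remain.
Put 16 kg in truck 1; 152 kg remain.
Put 127 kg in truck 1; 25 kg remain.
Put 17 kg in truck 1; 8 kg remain.
Put 120 kg in truck 2; 80 kg remain.
Put 118 kg in truck 3; 82 kg remain.
Put 23 kg in truck 3; 59 kg remain.
Put 123 kg in truck 4; 77 kg remain.
Put 145 kg in truck 5; 55 kg remain.
Put 59 kg in truck 6; 141 kg remain.
Put 149 kg in truck 7; 51 kg remain.
Put 17 kg in truck 7; 34 kg remain.
Put 32 kg in truck 7; 2 kg remain.
Put 52 kg in truck 8; 148 kg remain.
8 trucks × 200 kg = 1600 kg; used 1030 kg; unused 570 kg.

570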